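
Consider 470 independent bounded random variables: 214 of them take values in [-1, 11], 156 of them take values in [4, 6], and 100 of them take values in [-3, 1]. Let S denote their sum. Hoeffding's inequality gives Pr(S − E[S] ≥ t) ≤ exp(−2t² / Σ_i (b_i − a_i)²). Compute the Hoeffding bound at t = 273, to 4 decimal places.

Σ(b_i − a_i)² = 214·12² + 156·2² + 100·4² = 33040.
Exponent = 2·273² / 33040 = 4.51144.
Bound = exp(−4.51144) = 0.01098.

0.0110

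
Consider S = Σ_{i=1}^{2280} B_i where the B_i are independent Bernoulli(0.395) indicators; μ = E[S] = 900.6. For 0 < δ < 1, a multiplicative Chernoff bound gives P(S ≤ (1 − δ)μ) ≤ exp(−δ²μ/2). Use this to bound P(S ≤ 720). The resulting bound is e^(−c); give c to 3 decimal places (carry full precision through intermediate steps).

18.108

Write 720 = (1 − δ)μ, so δ = 1 − 720/900.6 = 0.200533…
Then the exponent is δ²μ/2 = (μ − 720)²/(2μ) = 18.108128.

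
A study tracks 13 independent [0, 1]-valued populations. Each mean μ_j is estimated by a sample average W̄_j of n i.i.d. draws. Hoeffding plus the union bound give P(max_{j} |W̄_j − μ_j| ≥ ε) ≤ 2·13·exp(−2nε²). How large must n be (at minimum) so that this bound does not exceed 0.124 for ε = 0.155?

112

Need 2·13·exp(−2nε²) ≤ 0.124, i.e. exp(−2nε²) ≤ 0.124/26.
So 2nε² ≥ ln(26/0.124) = 5.345570.
Hence n ≥ 5.345570/(2·0.155²) = 111.250.
The smallest integer n is 112.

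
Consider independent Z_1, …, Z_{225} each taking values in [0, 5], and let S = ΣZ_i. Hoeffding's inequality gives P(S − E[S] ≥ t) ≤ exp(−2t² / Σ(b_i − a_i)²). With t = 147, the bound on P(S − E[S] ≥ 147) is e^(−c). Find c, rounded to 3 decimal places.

7.683

Σ(b_i − a_i)² = 225·(5)² = 5625.
c = 2t²/5625 = 2·147²/5625 = 7.6832.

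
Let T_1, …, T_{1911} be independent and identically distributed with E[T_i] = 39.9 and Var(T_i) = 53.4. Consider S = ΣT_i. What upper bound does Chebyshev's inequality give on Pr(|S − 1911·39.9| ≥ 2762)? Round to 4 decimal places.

0.0134

Var(S) = n·Var(T_i) = 1911·53.4 = 102047.4.
Chebyshev: Pr(|S − 1911·39.9| ≥ 2762) ≤ Var(S)/2762² = 102047.4/7628644 = 0.0134.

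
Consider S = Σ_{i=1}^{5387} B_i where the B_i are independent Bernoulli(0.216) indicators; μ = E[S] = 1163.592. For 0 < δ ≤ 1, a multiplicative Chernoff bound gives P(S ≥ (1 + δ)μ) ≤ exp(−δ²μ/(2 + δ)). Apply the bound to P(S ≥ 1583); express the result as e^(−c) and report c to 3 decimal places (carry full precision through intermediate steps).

64.044

Write 1583 = (1 + δ)μ, so δ = 1583/1163.592 − 1 = 0.3604425…
Then the exponent is δ²μ/(2 + δ) = (1583 − μ)² / (μ·(2 + δ)) = 64.044121.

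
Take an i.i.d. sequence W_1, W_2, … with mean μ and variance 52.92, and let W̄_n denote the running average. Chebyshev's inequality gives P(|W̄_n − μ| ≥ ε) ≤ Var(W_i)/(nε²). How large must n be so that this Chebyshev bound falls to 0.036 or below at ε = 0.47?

Require 52.92/(n·0.47²) ≤ 0.036, i.e. n ≥ 52.92/(0.036·0.47²) = 6654.595.
The smallest integer n is 6655.

6655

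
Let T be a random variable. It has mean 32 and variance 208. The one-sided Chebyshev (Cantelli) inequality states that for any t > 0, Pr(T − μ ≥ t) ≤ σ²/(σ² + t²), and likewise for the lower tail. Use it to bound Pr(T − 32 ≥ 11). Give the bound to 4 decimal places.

Here σ² = 208 and t = 11, so σ² + t² = 329.
Cantelli's bound: 208/329 = 0.6322.

0.6322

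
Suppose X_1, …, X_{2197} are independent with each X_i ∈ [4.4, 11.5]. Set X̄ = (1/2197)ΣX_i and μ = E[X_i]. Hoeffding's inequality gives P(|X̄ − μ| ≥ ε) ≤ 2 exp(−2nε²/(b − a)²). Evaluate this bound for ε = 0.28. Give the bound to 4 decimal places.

0.0022

Exponent: 2nε²/(b − a)² = 2·2197·0.28² / 7.1² = 6.83376.
Bound = 2·exp(−6.83376) = 0.00215.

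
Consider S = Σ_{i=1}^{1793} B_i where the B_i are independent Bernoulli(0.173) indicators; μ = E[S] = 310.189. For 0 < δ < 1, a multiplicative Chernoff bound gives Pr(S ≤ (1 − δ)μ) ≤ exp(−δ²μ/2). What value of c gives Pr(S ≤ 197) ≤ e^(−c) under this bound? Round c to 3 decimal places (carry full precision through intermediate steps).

20.652

Write 197 = (1 − δ)μ, so δ = 1 − 197/310.189 = 0.3649033…
Then the exponent is δ²μ/2 = (μ − 197)²/(2μ) = 20.651522.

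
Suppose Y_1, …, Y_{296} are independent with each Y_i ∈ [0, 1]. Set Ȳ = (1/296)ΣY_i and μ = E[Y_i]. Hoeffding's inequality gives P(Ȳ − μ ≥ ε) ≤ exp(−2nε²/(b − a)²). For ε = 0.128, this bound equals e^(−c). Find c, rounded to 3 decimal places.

c = 2nε²/(b − a)² = 2·296·0.128² / 1² = 9.6993.

9.699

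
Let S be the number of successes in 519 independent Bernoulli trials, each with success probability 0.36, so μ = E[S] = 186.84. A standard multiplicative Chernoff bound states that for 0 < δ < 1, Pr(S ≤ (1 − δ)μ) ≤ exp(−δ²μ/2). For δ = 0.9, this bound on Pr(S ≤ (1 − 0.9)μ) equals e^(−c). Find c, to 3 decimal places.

c = δ²μ/2 = 0.9²·186.84/2 = 75.6702.

75.670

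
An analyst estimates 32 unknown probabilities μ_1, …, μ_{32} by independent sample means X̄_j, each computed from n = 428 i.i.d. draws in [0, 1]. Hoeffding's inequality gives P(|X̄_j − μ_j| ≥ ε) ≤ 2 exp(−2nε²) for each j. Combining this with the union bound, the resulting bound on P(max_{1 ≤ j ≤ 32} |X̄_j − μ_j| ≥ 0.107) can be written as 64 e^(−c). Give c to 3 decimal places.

9.800

Union bound over the 32 events: P(max_{1 ≤ j ≤ 32} |X̄_j − μ_j| ≥ 0.107) ≤ 32·2·exp(−2nε²) = 64 exp(−2·428·0.107²).
So c = 2·428·0.107² = 9.8003.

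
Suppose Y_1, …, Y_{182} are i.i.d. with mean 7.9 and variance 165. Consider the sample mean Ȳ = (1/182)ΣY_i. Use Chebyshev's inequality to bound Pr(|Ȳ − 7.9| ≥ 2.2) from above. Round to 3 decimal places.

Var(Ȳ) = Var(Y_i)/n = 165/182 = 0.90659.
Chebyshev: Pr(|Ȳ − 7.9| ≥ 2.2) ≤ Var(Ȳ)/(2.2)² = 165/(182·2.2²) = 0.1873.

0.187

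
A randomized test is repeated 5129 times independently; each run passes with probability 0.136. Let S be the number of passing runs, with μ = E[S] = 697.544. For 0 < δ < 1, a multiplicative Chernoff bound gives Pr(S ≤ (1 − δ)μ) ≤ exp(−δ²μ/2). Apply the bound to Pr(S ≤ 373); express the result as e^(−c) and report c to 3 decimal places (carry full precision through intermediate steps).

Write 373 = (1 − δ)μ, so δ = 1 − 373/697.544 = 0.4652667…
Then the exponent is δ²μ/2 = (μ − 373)²/(2μ) = 75.499759.

75.500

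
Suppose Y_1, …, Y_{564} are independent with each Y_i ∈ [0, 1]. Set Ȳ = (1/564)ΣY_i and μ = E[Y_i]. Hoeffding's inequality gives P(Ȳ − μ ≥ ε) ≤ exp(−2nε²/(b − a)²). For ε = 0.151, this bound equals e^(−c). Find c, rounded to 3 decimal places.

c = 2nε²/(b − a)² = 2·564·0.151² / 1² = 25.7195.

25.720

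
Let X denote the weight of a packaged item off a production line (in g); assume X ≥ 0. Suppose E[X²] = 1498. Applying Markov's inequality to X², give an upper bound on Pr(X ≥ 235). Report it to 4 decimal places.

Since X ≥ 0, the event {X ≥ 235} is the same as {X² ≥ 55225}.
Markov's inequality applied to X² gives Pr(X² ≥ 55225) ≤ E[X²]/55225 = 1498/55225 = 0.0271.

0.0271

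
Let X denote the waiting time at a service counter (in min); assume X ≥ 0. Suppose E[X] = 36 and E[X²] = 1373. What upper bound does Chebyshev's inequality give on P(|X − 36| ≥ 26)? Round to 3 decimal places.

Var(X) = E[X²] − (E[X])² = 1373 − 1296 = 77.
Chebyshev's inequality: P(|X − μ| ≥ t) ≤ Var(X)/t² = 77/676 = 0.1139.

0.114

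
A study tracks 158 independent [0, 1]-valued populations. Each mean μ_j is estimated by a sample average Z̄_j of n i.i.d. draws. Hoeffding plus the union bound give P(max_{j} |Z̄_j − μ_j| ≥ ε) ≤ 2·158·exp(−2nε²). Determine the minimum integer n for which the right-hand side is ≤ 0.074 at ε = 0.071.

830

Need 2·158·exp(−2nε²) ≤ 0.074, i.e. exp(−2nε²) ≤ 0.074/316.
So 2nε² ≥ ln(316/0.074) = 8.359432.
Hence n ≥ 8.359432/(2·0.071²) = 829.144.
The smallest integer n is 830.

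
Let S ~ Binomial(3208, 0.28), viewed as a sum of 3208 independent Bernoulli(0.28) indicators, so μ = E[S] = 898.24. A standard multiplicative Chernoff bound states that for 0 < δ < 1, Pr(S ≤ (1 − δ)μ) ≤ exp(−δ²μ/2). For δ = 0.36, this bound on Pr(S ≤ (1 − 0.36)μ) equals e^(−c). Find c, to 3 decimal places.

c = δ²μ/2 = 0.36²·898.24/2 = 58.2060.

58.206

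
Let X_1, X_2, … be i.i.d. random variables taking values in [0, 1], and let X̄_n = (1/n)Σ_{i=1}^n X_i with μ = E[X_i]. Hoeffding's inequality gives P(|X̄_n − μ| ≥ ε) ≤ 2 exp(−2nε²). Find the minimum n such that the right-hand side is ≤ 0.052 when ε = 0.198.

Require 2·exp(−2nε²) ≤ 0.052, i.e. 2nε² ≥ ln(2/0.052) = 3.649659.
So n ≥ 3.649659 / (2·0.198²) = 46.547.
The smallest integer n is 47.

47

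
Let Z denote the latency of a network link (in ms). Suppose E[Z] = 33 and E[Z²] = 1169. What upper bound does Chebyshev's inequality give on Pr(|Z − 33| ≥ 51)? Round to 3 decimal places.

Var(Z) = E[Z²] − (E[Z])² = 1169 − 1089 = 80.
Chebyshev's inequality: Pr(|Z − μ| ≥ t) ≤ Var(Z)/t² = 80/2601 = 0.0308.

0.031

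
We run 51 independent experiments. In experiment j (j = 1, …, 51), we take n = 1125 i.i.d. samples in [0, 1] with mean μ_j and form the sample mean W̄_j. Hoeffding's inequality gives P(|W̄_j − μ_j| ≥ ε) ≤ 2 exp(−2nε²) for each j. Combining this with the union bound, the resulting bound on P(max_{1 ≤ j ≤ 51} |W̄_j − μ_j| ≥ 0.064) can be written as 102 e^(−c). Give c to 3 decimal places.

9.216

Union bound over the 51 events: P(max_{1 ≤ j ≤ 51} |W̄_j − μ_j| ≥ 0.064) ≤ 51·2·exp(−2nε²) = 102 exp(−2·1125·0.064²).
So c = 2·1125·0.064² = 9.2160.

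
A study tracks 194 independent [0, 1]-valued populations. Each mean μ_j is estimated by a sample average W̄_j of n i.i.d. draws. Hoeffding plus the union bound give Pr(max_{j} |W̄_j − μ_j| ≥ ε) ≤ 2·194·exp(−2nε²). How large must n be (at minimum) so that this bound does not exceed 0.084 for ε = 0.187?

Need 2·194·exp(−2nε²) ≤ 0.084, i.e. exp(−2nε²) ≤ 0.084/388.
So 2nε² ≥ ln(388/0.084) = 8.437944.
Hence n ≥ 8.437944/(2·0.187²) = 120.649.
The smallest integer n is 121.

121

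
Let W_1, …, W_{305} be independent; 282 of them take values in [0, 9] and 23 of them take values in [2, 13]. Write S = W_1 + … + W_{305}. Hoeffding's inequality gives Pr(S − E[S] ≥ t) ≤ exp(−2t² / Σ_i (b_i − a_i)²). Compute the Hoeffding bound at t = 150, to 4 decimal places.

Σ(b_i − a_i)² = 282·9² + 23·11² = 25625.
Exponent = 2·150² / 25625 = 1.75610.
Bound = exp(−1.75610) = 0.17272.

0.1727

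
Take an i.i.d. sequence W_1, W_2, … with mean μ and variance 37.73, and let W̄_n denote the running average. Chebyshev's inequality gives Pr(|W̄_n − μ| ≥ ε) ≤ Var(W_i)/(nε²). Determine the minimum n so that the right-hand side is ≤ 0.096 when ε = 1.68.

140

Require 37.73/(n·1.68²) ≤ 0.096, i.e. n ≥ 37.73/(0.096·1.68²) = 139.251.
The smallest integer n is 140.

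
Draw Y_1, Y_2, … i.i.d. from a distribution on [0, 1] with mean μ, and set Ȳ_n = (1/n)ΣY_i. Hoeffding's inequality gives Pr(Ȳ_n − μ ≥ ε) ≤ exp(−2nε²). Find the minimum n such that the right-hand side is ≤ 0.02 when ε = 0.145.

Require exp(−2nε²) ≤ 0.02, i.e. 2nε² ≥ ln(1/0.02) = 3.912023.
So n ≥ 3.912023 / (2·0.145²) = 93.033.
The smallest integer n is 94.

94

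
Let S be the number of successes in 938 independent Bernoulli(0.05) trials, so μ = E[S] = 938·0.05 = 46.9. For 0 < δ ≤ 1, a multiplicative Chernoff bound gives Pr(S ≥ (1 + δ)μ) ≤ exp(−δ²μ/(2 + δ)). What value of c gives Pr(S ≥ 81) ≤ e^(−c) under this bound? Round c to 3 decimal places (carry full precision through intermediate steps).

9.092

Write 81 = (1 + δ)μ, so δ = 81/46.9 − 1 = 0.7270789…
Then the exponent is δ²μ/(2 + δ) = (81 − μ)² / (μ·(2 + δ)) = 9.091556.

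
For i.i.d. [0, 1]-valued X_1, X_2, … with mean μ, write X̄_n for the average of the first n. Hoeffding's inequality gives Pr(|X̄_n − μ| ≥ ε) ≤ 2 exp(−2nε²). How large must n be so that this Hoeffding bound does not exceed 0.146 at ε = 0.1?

Require 2·exp(−2nε²) ≤ 0.146, i.e. 2nε² ≥ ln(2/0.146) = 2.617296.
So n ≥ 2.617296 / (2·0.1²) = 130.865.
The smallest integer n is 131.

131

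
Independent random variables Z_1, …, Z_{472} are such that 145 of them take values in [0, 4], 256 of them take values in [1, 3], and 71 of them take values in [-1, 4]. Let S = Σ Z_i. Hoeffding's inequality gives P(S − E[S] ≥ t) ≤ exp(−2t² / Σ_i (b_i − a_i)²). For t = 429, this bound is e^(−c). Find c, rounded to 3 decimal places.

Σ(b_i − a_i)² = 145·4² + 256·2² + 71·5² = 5119.
c = 2t² / 5119 = 2·429² / 5119 = 71.9051.

71.905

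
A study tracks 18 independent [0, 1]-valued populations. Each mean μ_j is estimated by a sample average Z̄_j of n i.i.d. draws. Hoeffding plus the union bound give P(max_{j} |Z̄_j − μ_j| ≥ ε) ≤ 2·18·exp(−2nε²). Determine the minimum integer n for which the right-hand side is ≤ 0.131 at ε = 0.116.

209

Need 2·18·exp(−2nε²) ≤ 0.131, i.e. exp(−2nε²) ≤ 0.131/36.
So 2nε² ≥ ln(36/0.131) = 5.616077.
Hence n ≥ 5.616077/(2·0.116²) = 208.683.
The smallest integer n is 209.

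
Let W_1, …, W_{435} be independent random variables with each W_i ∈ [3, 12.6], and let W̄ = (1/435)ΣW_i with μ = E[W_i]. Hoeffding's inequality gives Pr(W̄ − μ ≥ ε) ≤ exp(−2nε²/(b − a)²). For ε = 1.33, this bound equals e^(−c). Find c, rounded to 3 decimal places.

16.699

c = 2nε²/(b − a)² = 2·435·1.33² / 9.6² = 16.6986.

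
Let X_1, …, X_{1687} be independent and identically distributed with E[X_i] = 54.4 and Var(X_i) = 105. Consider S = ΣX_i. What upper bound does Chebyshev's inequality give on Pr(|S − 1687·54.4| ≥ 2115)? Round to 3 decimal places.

0.040

Var(S) = n·Var(X_i) = 1687·105 = 177135.
Chebyshev: Pr(|S − 1687·54.4| ≥ 2115) ≤ Var(S)/2115² = 177135/4473225 = 0.0396.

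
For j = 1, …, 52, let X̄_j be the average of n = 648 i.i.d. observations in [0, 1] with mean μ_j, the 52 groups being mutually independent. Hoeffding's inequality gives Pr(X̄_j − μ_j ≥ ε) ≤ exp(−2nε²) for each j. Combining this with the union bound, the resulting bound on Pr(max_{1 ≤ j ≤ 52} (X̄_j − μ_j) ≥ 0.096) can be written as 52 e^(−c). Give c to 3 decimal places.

Union bound over the 52 events: Pr(max_{1 ≤ j ≤ 52} (X̄_j − μ_j) ≥ 0.096) ≤ 52·exp(−2nε²) = 52 exp(−2·648·0.096²).
So c = 2·648·0.096² = 11.9439.

11.944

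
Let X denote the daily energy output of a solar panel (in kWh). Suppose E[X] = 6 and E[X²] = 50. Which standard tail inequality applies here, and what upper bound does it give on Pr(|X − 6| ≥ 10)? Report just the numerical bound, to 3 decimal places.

0.140

The first two moments determine the variance, so Chebyshev's inequality is the sharpest standard bound available.
Var(X) = E[X²] − (E[X])² = 50 − 36 = 14.
Chebyshev's inequality: Pr(|X − μ| ≥ t) ≤ Var(X)/t² = 14/100 = 0.1400.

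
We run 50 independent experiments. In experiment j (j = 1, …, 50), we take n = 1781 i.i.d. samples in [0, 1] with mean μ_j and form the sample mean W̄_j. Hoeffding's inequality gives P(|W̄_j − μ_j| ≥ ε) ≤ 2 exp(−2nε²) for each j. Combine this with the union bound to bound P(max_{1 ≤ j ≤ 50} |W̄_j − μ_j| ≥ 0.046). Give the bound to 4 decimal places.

0.0533

Per-experiment Hoeffding bound: 2·exp(−2·1781·0.046²) = 2·exp(−7.53719) = 0.0010658.
Union bound over 50 events: 50·0.0010658 = 0.05329.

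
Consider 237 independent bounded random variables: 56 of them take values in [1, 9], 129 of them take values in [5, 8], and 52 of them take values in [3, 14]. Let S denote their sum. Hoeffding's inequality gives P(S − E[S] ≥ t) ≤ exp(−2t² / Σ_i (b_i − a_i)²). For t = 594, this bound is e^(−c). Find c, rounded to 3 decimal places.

63.937

Σ(b_i − a_i)² = 56·8² + 129·3² + 52·11² = 11037.
c = 2t² / 11037 = 2·594² / 11037 = 63.9369.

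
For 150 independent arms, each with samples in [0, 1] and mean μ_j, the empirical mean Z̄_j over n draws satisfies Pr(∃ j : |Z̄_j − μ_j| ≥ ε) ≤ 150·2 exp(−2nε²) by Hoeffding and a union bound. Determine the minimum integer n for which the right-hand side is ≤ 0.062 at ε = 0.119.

Need 2·150·exp(−2nε²) ≤ 0.062, i.e. exp(−2nε²) ≤ 0.062/300.
So 2nε² ≥ ln(300/0.062) = 8.484403.
Hence n ≥ 8.484403/(2·0.119²) = 299.569.
The smallest integer n is 300.

300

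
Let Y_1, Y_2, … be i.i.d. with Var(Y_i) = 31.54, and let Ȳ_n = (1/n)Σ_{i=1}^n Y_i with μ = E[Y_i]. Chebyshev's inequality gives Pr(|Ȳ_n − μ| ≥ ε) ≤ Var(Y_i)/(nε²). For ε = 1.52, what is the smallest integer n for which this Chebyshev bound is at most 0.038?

360

Require 31.54/(n·1.52²) ≤ 0.038, i.e. n ≥ 31.54/(0.038·1.52²) = 359.245.
The smallest integer n is 360.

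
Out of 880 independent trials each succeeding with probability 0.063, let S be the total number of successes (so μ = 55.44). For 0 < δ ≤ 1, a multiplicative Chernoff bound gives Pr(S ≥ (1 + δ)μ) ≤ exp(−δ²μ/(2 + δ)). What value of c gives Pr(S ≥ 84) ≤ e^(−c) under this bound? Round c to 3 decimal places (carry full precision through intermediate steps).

5.850

Write 84 = (1 + δ)μ, so δ = 84/55.44 − 1 = 0.5151515…
Then the exponent is δ²μ/(2 + δ) = (84 − μ)² / (μ·(2 + δ)) = 5.849639.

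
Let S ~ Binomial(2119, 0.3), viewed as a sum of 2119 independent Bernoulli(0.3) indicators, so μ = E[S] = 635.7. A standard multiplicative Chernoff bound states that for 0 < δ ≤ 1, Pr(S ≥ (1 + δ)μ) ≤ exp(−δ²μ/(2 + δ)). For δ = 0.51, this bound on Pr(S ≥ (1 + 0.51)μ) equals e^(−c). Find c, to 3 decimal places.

65.875

c = δ²μ/(2 + δ) = 0.51²·635.7/(2 + 0.51) = 65.8747.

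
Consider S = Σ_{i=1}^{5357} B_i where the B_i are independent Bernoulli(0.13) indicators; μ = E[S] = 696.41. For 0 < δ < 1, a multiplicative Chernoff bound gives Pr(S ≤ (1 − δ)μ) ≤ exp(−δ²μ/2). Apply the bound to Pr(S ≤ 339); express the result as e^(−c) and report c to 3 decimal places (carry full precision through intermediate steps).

91.715

Write 339 = (1 − δ)μ, so δ = 1 − 339/696.41 = 0.5132178…
Then the exponent is δ²μ/2 = (μ − 339)²/(2μ) = 91.714585.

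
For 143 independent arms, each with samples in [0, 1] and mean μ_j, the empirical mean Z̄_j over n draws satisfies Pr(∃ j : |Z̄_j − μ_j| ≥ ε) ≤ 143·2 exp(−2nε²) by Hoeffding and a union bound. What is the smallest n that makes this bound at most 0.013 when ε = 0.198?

128

Need 2·143·exp(−2nε²) ≤ 0.013, i.e. exp(−2nε²) ≤ 0.013/286.
So 2nε² ≥ ln(286/0.013) = 9.998798.
Hence n ≥ 9.998798/(2·0.198²) = 127.523.
The smallest integer n is 128.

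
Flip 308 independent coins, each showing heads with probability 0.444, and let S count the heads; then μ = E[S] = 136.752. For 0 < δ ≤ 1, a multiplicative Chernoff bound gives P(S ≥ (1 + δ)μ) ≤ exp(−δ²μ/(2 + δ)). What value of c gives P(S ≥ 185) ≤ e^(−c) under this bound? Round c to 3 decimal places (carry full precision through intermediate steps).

7.235

Write 185 = (1 + δ)μ, so δ = 185/136.752 − 1 = 0.3528139…
Then the exponent is δ²μ/(2 + δ) = (185 − μ)² / (μ·(2 + δ)) = 7.234981.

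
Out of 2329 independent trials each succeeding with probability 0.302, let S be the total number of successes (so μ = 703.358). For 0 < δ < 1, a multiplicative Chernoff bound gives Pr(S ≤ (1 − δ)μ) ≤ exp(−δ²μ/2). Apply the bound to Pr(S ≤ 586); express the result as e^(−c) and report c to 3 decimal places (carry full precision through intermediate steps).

Write 586 = (1 − δ)μ, so δ = 1 − 586/703.358 = 0.1668539…
Then the exponent is δ²μ/2 = (μ − 586)²/(2μ) = 9.790818.

9.791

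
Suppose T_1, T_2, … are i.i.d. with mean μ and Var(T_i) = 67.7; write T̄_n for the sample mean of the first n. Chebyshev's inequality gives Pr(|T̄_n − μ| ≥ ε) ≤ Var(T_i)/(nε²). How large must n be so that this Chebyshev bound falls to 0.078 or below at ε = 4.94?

Require 67.7/(n·4.94²) ≤ 0.078, i.e. n ≥ 67.7/(0.078·4.94²) = 35.566.
The smallest integer n is 36.

36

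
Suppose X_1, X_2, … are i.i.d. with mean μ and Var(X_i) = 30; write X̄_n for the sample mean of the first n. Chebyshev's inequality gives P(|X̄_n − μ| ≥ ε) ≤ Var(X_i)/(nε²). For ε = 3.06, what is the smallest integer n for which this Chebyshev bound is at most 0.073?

Require 30/(n·3.06²) ≤ 0.073, i.e. n ≥ 30/(0.073·3.06²) = 43.889.
The smallest integer n is 44.

44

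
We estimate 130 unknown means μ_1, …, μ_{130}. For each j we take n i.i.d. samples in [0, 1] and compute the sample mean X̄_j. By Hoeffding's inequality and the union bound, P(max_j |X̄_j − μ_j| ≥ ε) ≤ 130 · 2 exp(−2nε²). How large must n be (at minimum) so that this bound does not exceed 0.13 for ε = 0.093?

Need 2·130·exp(−2nε²) ≤ 0.13, i.e. exp(−2nε²) ≤ 0.13/260.
So 2nε² ≥ ln(260/0.13) = 7.600902.
Hence n ≥ 7.600902/(2·0.093²) = 439.409.
The smallest integer n is 440.

440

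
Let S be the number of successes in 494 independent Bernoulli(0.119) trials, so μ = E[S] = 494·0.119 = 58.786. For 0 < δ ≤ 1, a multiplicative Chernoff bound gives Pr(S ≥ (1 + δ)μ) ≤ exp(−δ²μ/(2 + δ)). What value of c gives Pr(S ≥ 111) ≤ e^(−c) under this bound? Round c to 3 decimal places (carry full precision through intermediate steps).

16.057

Write 111 = (1 + δ)μ, so δ = 111/58.786 − 1 = 0.8882047…
Then the exponent is δ²μ/(2 + δ) = (111 − μ)² / (μ·(2 + δ)) = 16.057283.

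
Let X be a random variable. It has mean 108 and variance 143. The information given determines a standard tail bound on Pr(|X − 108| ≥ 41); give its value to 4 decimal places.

Mean and variance are known, so Chebyshev's inequality applies.
Chebyshev: Pr(|X − μ| ≥ t) ≤ Var(X)/t².
Bound = 143 / 1681 = 0.0851.

0.0851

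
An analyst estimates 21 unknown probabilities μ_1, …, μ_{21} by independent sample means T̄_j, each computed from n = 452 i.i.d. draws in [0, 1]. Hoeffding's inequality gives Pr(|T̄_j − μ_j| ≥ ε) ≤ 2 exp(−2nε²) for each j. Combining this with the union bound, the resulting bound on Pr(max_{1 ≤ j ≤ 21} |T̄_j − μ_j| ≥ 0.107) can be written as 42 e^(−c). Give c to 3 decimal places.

10.350

Union bound over the 21 events: Pr(max_{1 ≤ j ≤ 21} |T̄_j − μ_j| ≥ 0.107) ≤ 21·2·exp(−2nε²) = 42 exp(−2·452·0.107²).
So c = 2·452·0.107² = 10.3499.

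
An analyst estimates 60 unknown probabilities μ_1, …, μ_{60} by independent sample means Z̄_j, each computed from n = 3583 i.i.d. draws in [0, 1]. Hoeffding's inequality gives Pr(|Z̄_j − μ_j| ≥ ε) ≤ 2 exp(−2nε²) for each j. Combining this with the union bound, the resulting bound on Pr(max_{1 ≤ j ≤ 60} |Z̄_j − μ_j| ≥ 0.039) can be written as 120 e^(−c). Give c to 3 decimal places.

10.899

Union bound over the 60 events: Pr(max_{1 ≤ j ≤ 60} |Z̄_j − μ_j| ≥ 0.039) ≤ 60·2·exp(−2nε²) = 120 exp(−2·3583·0.039²).
So c = 2·3583·0.039² = 10.8995.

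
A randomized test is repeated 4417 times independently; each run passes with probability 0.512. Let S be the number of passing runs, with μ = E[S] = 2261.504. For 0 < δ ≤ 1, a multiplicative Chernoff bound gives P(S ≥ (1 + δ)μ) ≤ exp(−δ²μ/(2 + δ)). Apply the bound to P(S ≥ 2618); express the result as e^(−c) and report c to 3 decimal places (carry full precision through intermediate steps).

Write 2618 = (1 + δ)μ, so δ = 2618/2261.504 − 1 = 0.1576367…
Then the exponent is δ²μ/(2 + δ) = (2618 − μ)² / (μ·(2 + δ)) = 26.045557.

26.046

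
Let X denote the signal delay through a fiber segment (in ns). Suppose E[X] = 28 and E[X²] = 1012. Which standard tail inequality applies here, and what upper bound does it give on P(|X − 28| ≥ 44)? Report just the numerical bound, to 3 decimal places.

The first two moments determine the variance, so Chebyshev's inequality is the sharpest standard bound available.
Var(X) = E[X²] − (E[X])² = 1012 − 784 = 228.
Chebyshev's inequality: P(|X − μ| ≥ t) ≤ Var(X)/t² = 228/1936 = 0.1178.

0.118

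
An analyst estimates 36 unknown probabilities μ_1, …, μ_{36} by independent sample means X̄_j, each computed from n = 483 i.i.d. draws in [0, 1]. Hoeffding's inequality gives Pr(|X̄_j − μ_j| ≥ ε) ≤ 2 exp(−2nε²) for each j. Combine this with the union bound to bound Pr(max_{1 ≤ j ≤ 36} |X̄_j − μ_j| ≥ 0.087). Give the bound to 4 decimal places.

0.0481

Per-experiment Hoeffding bound: 2·exp(−2·483·0.087²) = 2·exp(−7.31165) = 0.0013354.
Union bound over 36 events: 36·0.0013354 = 0.04808.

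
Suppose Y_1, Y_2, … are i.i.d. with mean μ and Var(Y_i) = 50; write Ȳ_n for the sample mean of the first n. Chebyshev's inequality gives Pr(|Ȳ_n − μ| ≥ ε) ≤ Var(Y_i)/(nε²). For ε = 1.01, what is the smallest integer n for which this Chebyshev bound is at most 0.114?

Require 50/(n·1.01²) ≤ 0.114, i.e. n ≥ 50/(0.114·1.01²) = 429.954.
The smallest integer n is 430.

430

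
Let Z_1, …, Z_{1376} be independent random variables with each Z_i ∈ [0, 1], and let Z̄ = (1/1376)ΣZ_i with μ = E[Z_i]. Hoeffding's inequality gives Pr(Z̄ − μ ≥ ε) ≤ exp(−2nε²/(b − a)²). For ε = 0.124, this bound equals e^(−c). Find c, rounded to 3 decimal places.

c = 2nε²/(b − a)² = 2·1376·0.124² / 1² = 42.3148.

42.315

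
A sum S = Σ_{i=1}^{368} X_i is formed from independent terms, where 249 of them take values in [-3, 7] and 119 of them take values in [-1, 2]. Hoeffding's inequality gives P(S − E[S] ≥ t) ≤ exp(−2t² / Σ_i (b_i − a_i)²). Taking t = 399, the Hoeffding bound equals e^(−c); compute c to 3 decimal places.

Σ(b_i − a_i)² = 249·10² + 119·3² = 25971.
c = 2t² / 25971 = 2·399² / 25971 = 12.2599.

12.260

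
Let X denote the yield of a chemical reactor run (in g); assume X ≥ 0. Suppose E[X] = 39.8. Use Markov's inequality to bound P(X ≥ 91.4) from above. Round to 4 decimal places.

Markov's inequality: for a non-negative random variable, P(X ≥ a) ≤ E[X]/a.
Here E[X] = 39.8 and a = 91.4, so the bound is 39.8/91.4 = 0.4354.

0.4354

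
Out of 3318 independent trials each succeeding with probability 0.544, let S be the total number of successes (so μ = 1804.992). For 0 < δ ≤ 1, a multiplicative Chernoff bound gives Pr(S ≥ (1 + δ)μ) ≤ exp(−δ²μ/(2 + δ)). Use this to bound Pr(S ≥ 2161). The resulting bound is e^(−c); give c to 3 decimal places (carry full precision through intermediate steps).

Write 2161 = (1 + δ)μ, so δ = 2161/1804.992 − 1 = 0.1972352…
Then the exponent is δ²μ/(2 + δ) = (2161 − μ)² / (μ·(2 + δ)) = 31.957123.

31.957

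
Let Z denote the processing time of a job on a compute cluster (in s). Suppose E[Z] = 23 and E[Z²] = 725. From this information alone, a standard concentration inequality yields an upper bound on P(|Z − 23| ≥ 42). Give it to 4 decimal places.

0.1111

The first two moments determine the variance, so Chebyshev's inequality is the sharpest standard bound available.
Var(Z) = E[Z²] − (E[Z])² = 725 − 529 = 196.
Chebyshev's inequality: P(|Z − μ| ≥ t) ≤ Var(Z)/t² = 196/1764 = 0.1111.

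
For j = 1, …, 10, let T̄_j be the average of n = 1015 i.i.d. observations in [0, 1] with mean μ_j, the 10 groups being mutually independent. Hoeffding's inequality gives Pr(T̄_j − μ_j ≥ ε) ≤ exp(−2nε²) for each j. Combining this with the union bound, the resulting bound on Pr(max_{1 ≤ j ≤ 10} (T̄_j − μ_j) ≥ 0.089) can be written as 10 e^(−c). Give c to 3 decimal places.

Union bound over the 10 events: Pr(max_{1 ≤ j ≤ 10} (T̄_j − μ_j) ≥ 0.089) ≤ 10·exp(−2nε²) = 10 exp(−2·1015·0.089²).
So c = 2·1015·0.089² = 16.0796.

16.080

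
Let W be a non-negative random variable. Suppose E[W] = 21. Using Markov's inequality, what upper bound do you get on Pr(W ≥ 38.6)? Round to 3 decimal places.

0.544

Markov's inequality: for a non-negative random variable, Pr(W ≥ a) ≤ E[W]/a.
Here E[W] = 21 and a = 38.6, so the bound is 21/38.6 = 0.5440.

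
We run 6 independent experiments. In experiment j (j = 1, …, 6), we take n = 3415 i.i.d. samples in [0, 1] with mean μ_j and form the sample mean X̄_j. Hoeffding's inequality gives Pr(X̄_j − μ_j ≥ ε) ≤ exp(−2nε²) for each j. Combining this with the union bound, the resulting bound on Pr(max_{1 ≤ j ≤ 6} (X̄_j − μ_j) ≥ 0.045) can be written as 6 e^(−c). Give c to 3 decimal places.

Union bound over the 6 events: Pr(max_{1 ≤ j ≤ 6} (X̄_j − μ_j) ≥ 0.045) ≤ 6·exp(−2nε²) = 6 exp(−2·3415·0.045²).
So c = 2·3415·0.045² = 13.8308.

13.831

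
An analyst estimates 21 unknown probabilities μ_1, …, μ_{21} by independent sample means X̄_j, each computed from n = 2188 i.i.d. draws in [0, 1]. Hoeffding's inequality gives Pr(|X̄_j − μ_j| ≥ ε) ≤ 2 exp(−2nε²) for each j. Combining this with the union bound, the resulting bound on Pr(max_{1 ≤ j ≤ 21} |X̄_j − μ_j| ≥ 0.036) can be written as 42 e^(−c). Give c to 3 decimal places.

5.671

Union bound over the 21 events: Pr(max_{1 ≤ j ≤ 21} |X̄_j − μ_j| ≥ 0.036) ≤ 21·2·exp(−2nε²) = 42 exp(−2·2188·0.036²).
So c = 2·2188·0.036² = 5.6713.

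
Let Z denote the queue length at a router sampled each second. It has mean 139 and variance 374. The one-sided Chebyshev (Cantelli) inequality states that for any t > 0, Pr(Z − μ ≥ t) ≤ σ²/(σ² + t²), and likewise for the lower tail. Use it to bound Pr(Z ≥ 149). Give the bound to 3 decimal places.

0.789

Here σ² = 374 and t = 10, so σ² + t² = 474.
Cantelli's bound: 374/474 = 0.7890.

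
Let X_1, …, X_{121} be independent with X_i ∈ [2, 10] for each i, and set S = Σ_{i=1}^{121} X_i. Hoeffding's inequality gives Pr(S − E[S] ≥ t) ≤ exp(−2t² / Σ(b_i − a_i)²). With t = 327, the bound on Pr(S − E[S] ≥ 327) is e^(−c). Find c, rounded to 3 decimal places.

Σ(b_i − a_i)² = 121·(8)² = 7744.
c = 2t²/7744 = 2·327²/7744 = 27.6160.

27.616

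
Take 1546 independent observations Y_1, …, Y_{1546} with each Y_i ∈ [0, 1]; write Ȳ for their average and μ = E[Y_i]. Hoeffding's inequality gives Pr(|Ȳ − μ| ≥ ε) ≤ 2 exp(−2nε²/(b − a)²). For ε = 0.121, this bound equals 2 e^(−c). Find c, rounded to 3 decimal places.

c = 2nε²/(b − a)² = 2·1546·0.121² / 1² = 45.2700.

45.270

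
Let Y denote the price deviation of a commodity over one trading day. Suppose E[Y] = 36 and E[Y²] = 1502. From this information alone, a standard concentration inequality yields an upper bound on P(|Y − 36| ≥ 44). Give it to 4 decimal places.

0.1064

The first two moments determine the variance, so Chebyshev's inequality is the sharpest standard bound available.
Var(Y) = E[Y²] − (E[Y])² = 1502 − 1296 = 206.
Chebyshev's inequality: P(|Y − μ| ≥ t) ≤ Var(Y)/t² = 206/1936 = 0.1064.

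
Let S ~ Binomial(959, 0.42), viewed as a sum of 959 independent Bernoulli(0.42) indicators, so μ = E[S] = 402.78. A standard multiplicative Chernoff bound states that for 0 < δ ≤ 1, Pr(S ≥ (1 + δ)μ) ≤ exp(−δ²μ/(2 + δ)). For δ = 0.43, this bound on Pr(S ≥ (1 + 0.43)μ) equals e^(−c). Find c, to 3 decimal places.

c = δ²μ/(2 + δ) = 0.43²·402.78/(2 + 0.43) = 30.6477.

30.648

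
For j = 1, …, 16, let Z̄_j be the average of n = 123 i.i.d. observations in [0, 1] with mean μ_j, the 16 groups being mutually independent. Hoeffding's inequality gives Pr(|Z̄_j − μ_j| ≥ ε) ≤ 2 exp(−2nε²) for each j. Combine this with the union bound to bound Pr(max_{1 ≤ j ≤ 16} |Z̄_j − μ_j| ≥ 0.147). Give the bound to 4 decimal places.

0.1572

Per-experiment Hoeffding bound: 2·exp(−2·123·0.147²) = 2·exp(−5.31581) = 0.0098266.
Union bound over 16 events: 16·0.0098266 = 0.15722.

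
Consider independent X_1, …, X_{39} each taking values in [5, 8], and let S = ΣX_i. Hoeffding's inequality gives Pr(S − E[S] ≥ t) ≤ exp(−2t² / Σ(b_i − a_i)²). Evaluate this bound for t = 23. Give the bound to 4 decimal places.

0.0491

Σ(b_i − a_i)² = 39·(3)² = 351.
Exponent = 2·23²/351 = 3.0142.
Bound = exp(−3.0142) = 0.04908.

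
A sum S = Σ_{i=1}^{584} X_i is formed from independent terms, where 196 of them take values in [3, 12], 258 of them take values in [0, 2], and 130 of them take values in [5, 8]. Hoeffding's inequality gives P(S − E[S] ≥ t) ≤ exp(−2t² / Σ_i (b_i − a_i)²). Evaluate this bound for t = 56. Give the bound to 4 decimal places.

0.7068

Σ(b_i − a_i)² = 196·9² + 258·2² + 130·3² = 18078.
Exponent = 2·56² / 18078 = 0.34694.
Bound = exp(−0.34694) = 0.70685.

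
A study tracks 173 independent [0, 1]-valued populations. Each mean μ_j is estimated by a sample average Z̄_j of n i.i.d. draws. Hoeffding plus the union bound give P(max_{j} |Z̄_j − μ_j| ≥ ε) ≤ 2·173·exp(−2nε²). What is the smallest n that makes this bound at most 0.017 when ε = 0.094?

562

Need 2·173·exp(−2nε²) ≤ 0.017, i.e. exp(−2nε²) ≤ 0.017/346.
So 2nε² ≥ ln(346/0.017) = 9.920981.
Hence n ≥ 9.920981/(2·0.094²) = 561.395.
The smallest integer n is 562.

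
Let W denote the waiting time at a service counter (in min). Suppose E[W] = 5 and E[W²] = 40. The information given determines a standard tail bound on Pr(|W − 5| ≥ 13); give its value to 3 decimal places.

The first two moments determine the variance, so Chebyshev's inequality is the sharpest standard bound available.
Var(W) = E[W²] − (E[W])² = 40 − 25 = 15.
Chebyshev's inequality: Pr(|W − μ| ≥ t) ≤ Var(W)/t² = 15/169 = 0.0888.

0.089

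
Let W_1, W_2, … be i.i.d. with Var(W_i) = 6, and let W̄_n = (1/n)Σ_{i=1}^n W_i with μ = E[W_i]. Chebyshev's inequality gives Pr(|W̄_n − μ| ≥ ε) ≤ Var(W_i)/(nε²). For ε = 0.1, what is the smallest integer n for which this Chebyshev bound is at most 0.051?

Require 6/(n·0.1²) ≤ 0.051, i.e. n ≥ 6/(0.051·0.1²) = 11764.706.
The smallest integer n is 11765.

11765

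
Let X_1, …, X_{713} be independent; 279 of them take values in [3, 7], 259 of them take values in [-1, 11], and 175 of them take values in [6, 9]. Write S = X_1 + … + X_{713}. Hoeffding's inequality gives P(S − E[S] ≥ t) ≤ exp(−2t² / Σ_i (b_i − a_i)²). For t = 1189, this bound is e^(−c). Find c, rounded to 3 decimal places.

65.246

Σ(b_i − a_i)² = 279·4² + 259·12² + 175·3² = 43335.
c = 2t² / 43335 = 2·1189² / 43335 = 65.2462.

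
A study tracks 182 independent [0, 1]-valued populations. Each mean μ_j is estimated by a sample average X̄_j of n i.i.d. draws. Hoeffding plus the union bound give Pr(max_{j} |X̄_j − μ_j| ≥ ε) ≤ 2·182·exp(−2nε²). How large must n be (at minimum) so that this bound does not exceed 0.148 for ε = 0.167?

140

Need 2·182·exp(−2nε²) ≤ 0.148, i.e. exp(−2nε²) ≤ 0.148/364.
So 2nε² ≥ ln(364/0.148) = 7.807697.
Hence n ≥ 7.807697/(2·0.167²) = 139.978.
The smallest integer n is 140.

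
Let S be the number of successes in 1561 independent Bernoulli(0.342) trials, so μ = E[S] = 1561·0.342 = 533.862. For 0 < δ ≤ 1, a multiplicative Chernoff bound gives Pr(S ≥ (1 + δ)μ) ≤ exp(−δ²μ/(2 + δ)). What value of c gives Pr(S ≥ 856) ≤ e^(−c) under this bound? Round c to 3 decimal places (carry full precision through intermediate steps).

Write 856 = (1 + δ)μ, so δ = 856/533.862 − 1 = 0.6034106…
Then the exponent is δ²μ/(2 + δ) = (856 − μ)² / (μ·(2 + δ)) = 74.664169.

74.664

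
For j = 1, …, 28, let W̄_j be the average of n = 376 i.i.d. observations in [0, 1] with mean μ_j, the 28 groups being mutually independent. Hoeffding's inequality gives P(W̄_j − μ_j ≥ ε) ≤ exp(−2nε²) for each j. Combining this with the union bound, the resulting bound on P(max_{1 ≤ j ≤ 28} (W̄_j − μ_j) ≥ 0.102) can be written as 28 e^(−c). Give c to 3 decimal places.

7.824

Union bound over the 28 events: P(max_{1 ≤ j ≤ 28} (W̄_j − μ_j) ≥ 0.102) ≤ 28·exp(−2nε²) = 28 exp(−2·376·0.102²).
So c = 2·376·0.102² = 7.8238.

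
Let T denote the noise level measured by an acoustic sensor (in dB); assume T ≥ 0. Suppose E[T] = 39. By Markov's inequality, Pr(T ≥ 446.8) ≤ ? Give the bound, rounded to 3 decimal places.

Markov's inequality: for a non-negative random variable, Pr(T ≥ a) ≤ E[T]/a.
Here E[T] = 39 and a = 446.8, so the bound is 39/446.8 = 0.0873.

0.087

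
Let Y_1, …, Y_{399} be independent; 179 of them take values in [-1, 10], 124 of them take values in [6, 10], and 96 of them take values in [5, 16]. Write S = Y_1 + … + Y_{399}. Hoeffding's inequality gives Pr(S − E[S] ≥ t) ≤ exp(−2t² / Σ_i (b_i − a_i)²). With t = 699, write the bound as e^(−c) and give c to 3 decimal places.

Σ(b_i − a_i)² = 179·11² + 124·4² + 96·11² = 35259.
c = 2t² / 35259 = 2·699² / 35259 = 27.7150.

27.715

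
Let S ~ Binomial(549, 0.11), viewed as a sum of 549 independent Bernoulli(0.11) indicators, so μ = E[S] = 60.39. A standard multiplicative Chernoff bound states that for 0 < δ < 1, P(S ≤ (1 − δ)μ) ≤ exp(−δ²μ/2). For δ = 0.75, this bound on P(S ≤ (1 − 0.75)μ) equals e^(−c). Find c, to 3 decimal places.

c = δ²μ/2 = 0.75²·60.39/2 = 16.9847.

16.985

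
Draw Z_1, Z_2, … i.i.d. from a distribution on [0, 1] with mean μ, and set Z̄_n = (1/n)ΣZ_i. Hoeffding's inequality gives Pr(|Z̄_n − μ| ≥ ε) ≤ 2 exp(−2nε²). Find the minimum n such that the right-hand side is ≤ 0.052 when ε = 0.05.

Require 2·exp(−2nε²) ≤ 0.052, i.e. 2nε² ≥ ln(2/0.052) = 3.649659.
So n ≥ 3.649659 / (2·0.05²) = 729.932.
The smallest integer n is 730.

730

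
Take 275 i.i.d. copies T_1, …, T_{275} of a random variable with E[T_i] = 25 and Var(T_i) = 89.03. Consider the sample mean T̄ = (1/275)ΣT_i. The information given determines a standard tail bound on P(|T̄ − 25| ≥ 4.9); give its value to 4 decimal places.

0.0135

With mean and variance of each term known, Chebyshev's inequality bounds the deviation of the sum (or sample mean).
Var(T̄) = Var(T_i)/n = 89.03/275 = 0.32375.
Chebyshev: P(|T̄ − 25| ≥ 4.9) ≤ Var(T̄)/(4.9)² = 89.03/(275·4.9²) = 0.0135.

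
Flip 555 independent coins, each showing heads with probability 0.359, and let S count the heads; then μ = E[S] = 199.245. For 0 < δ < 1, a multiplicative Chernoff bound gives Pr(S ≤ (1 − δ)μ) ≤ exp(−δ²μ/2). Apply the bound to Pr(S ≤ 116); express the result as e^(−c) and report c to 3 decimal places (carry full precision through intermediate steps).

17.390

Write 116 = (1 − δ)μ, so δ = 1 − 116/199.245 = 0.4178022…
Then the exponent is δ²μ/2 = (μ − 116)²/(2μ) = 17.389972.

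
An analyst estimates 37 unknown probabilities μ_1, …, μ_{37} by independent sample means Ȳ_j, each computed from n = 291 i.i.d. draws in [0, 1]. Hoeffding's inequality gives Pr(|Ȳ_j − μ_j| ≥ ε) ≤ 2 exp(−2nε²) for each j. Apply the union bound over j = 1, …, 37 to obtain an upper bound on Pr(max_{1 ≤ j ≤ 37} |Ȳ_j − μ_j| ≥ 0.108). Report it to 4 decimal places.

0.0834

Per-experiment Hoeffding bound: 2·exp(−2·291·0.108²) = 2·exp(−6.78845) = 0.0022534.
Union bound over 37 events: 37·0.0022534 = 0.08338.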